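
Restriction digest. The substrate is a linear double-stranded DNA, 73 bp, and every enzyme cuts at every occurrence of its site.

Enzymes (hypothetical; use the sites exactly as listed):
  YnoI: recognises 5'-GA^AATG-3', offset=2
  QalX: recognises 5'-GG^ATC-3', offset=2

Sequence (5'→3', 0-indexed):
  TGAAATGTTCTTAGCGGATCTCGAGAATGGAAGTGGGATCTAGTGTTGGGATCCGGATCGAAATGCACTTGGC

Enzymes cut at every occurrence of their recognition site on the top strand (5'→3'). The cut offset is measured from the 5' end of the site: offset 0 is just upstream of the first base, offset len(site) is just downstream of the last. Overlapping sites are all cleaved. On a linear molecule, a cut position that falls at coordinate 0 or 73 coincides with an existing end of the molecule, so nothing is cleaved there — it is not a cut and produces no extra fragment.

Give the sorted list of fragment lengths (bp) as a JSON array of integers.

[3,5,6,12,13,14,20]

Scan for sites:
  YnoI GAAATG/2: at [1, 59] ⇒ [3, 61]
  QalX GGATC/2: at [15, 35, 48, 54] ⇒ [17, 37, 50, 56]

Pooled cuts: [3, 17, 37, 50, 56, 61]

Fragment lengths:
  [0,3): 3 bp
  [3,17): 14 bp
  [17,37): 20 bp
  [37,50): 13 bp
  [50,56): 6 bp
  [56,61): 5 bp
  [61,73): 12 bp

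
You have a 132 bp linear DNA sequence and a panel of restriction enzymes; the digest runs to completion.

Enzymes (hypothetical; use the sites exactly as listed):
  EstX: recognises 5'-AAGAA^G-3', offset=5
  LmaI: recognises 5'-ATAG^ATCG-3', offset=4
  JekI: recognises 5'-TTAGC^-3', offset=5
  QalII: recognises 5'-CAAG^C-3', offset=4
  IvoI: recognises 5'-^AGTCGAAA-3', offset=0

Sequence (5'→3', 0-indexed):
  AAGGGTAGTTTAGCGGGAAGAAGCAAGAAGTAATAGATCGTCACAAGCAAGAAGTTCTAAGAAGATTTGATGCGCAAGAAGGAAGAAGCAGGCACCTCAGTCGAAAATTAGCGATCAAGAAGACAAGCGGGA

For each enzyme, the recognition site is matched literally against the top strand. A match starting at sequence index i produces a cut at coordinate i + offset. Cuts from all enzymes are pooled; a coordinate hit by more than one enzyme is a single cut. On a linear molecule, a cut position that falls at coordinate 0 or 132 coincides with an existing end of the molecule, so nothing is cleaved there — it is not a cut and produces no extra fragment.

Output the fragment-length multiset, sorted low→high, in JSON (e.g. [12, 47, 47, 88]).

[5,6,6,7,7,7,8,9,10,11,11,14,14,17]

Site scan:
  EstX AAGAAG/5: at [17, 24, 48, 58, 75, 82, 116] ⇒ [22, 29, 53, 63, 80, 87, 121]
  LmaI ATAGATCG/4: at [32] ⇒ [36]
  JekI TTAGC/5: at [9, 107] ⇒ [14, 112]
  QalII CAAGC/4: at [43, 123] ⇒ [47, 127]
  IvoI AGTCGAAA/0: at [98] ⇒ [98]

Pooled cuts: [14, 22, 29, 36, 47, 53, 63, 80, 87, 98, 112, 121, 127]

Fragment lengths:
  [0,14): 14 bp
  [14,22): 8 bp
  [22,29): 7 bp
  [29,36): 7 bp
  [36,47): 11 bp
  [47,53): 6 bp
  [53,63): 10 bp
  [63,80): 17 bp
  [80,87): 7 bp
  [87,98): 11 bp
  [98,112): 14 bp
  [112,121): 9 bp
  [121,127): 6 bp
  [127,132): 5 bp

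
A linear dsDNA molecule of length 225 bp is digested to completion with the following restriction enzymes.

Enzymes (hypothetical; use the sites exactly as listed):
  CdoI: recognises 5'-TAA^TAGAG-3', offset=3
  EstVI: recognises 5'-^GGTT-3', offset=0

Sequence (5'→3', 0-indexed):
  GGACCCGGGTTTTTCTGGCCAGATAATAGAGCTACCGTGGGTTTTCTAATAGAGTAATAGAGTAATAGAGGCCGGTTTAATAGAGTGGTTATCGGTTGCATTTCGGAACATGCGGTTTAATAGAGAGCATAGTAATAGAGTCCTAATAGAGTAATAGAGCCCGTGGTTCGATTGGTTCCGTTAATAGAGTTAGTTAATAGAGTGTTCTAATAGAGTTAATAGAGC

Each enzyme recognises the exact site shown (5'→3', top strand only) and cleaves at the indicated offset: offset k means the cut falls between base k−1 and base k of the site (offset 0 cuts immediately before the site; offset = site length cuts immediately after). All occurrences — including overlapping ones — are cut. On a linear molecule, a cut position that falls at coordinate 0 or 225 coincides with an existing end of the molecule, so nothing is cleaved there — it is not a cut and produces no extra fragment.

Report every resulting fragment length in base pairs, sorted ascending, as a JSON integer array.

Site scan:
  CdoI (TAATAGAG, off=3): starts [23, 46, 54, 62, 77, 117, 132, 143, 151, 181, 194, 207, 216] → cuts [26, 49, 57, 65, 80, 120, 135, 146, 154, 184, 197, 210, 219]
  EstVI (GGTT, off=0): starts [7, 39, 73, 86, 93, 113, 164, 173] → cuts [7, 39, 73, 86, 93, 113, 164, 173]

All cut coordinates (distinct, sorted): [7, 26, 39, 49, 57, 65, 73, 80, 86, 93, 113, 120, 135, 146, 154, 164, 173, 184, 197, 210, 219]

Fragment lengths:
  [0,7): 7 bp
  [7,26): 19 bp
  [26,39): 13 bp
  [39,49): 10 bp
  [49,57): 8 bp
  [57,65): 8 bp
  [65,73): 8 bp
  [73,80): 7 bp
  [80,86): 6 bp
  [86,93): 7 bp
  [93,113): 20 bp
  [113,120): 7 bp
  [120,135): 15 bp
  [135,146): 11 bp
  [146,154): 8 bp
  [154,164): 10 bp
  [164,173): 9 bp
  [173,184): 11 bp
  [184,197): 13 bp
  [197,210): 13 bp
  [210,219): 9 bp
  [219,225): 6 bp

[6,6,7,7,7,7,8,8,8,8,9,9,10,10,11,11,13,13,13,15,19,20]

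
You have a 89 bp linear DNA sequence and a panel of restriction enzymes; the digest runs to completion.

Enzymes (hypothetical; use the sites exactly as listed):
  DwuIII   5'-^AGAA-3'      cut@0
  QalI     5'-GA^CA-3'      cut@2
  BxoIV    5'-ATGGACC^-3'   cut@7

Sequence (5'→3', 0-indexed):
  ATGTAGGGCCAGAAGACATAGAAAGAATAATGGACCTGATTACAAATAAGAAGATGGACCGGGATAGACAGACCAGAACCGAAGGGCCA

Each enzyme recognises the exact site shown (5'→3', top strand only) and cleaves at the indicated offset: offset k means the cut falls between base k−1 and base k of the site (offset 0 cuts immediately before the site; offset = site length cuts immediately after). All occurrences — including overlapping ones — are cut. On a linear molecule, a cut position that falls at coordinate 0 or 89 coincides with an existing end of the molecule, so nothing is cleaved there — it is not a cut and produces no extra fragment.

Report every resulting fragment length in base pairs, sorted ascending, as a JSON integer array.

[3,4,6,6,8,10,12,12,13,15]

Per-enzyme occurrences:
  DwuIII (AGAA, off=0): starts [10, 19, 23, 48, 74] → cuts [10, 19, 23, 48, 74]
  QalI (GACA, off=2): starts [14, 66] → cuts [16, 68]
  BxoIV (ATGGACC, off=7): starts [29, 53] → cuts [36, 60]

Pooled cuts: [10, 16, 19, 23, 36, 48, 60, 68, 74]

Fragment lengths:
  [0,10): 10 bp
  [10,16): 6 bp
  [16,19): 3 bp
  [19,23): 4 bp
  [23,36): 13 bp
  [36,48): 12 bp
  [48,60): 12 bp
  [60,68): 8 bp
  [68,74): 6 bp
  [74,89): 15 bp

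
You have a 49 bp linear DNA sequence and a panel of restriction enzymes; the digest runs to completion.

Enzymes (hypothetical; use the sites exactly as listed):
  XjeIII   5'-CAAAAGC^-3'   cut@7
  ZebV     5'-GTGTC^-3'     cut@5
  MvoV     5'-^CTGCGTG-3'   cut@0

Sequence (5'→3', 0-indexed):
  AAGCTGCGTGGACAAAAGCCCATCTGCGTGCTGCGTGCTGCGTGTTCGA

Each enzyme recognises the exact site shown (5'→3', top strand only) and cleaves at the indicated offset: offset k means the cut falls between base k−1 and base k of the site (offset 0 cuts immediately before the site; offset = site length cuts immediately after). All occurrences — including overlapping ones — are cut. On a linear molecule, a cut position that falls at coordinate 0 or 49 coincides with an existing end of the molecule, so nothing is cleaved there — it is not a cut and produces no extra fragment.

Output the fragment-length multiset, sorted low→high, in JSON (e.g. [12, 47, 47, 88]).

Per-enzyme occurrences:
  XjeIII (CAAAAGC, off=7): starts [12] → cuts [19]
  ZebV (GTGTC, off=5): no sites
  MvoV (CTGCGTG, off=0): starts [3, 23, 30, 37] → cuts [3, 23, 30, 37]

All cut coordinates (distinct, sorted): [3, 19, 23, 30, 37]

Fragments:
  [0,3): 3 bp
  [3,19): 16 bp
  [19,23): 4 bp
  [23,30): 7 bp
  [30,37): 7 bp
  [37,49): 12 bp

[3,4,7,7,12,16]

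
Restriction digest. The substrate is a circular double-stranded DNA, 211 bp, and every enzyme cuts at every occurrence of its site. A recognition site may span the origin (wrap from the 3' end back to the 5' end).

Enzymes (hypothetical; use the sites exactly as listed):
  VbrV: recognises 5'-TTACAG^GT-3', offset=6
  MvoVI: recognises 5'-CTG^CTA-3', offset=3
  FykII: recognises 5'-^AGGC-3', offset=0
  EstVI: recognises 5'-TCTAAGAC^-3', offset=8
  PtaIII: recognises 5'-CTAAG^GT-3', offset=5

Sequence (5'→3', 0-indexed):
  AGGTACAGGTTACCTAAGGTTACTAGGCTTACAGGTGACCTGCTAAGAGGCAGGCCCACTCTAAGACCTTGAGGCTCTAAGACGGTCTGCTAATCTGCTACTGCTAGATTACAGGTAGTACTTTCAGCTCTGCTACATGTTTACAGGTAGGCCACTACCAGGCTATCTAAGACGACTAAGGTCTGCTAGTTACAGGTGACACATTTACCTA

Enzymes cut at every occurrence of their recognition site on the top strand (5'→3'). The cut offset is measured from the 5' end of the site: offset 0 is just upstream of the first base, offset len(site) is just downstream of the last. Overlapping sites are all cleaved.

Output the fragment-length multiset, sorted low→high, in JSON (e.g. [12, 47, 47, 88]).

[2,4,4,5,5,6,6,6,7,8,8,10,10,11,11,12,14,14,16,16,18,18]

Site scan:
  VbrV TTACAGGT/6: at [28, 108, 140, 189] ⇒ [34, 114, 146, 195]
  MvoVI CTGCTA/3: at [39, 86, 94, 100, 129, 182] ⇒ [42, 89, 97, 103, 132, 185]
  FykII AGGC/0: at [24, 47, 51, 71, 148, 159] ⇒ [24, 47, 51, 71, 148, 159]
  EstVI TCTAAGAC/8: at [59, 75, 165] ⇒ [67, 83, 173]
  PtaIII CTAAGGT/5: at [13, 175, 208] ⇒ [2, 18, 180]

Pooled cuts: [2, 18, 24, 34, 42, 47, 51, 67, 71, 83, 89, 97, 103, 114, 132, 146, 148, 159, 173, 180, 185, 195]

Fragment lengths:
  2→18: 16 bp
  18→24: 6 bp
  24→34: 10 bp
  34→42: 8 bp
  42→47: 5 bp
  47→51: 4 bp
  51→67: 16 bp
  67→71: 4 bp
  71→83: 12 bp
  83→89: 6 bp
  89→97: 8 bp
  97→103: 6 bp
  103→114: 11 bp
  114→132: 18 bp
  132→146: 14 bp
  146→148: 2 bp
  148→159: 11 bp
  159→173: 14 bp
  173→180: 7 bp
  180→185: 5 bp
  185→195: 10 bp
  195→2 (wrap): 211-195+2 = 18 bp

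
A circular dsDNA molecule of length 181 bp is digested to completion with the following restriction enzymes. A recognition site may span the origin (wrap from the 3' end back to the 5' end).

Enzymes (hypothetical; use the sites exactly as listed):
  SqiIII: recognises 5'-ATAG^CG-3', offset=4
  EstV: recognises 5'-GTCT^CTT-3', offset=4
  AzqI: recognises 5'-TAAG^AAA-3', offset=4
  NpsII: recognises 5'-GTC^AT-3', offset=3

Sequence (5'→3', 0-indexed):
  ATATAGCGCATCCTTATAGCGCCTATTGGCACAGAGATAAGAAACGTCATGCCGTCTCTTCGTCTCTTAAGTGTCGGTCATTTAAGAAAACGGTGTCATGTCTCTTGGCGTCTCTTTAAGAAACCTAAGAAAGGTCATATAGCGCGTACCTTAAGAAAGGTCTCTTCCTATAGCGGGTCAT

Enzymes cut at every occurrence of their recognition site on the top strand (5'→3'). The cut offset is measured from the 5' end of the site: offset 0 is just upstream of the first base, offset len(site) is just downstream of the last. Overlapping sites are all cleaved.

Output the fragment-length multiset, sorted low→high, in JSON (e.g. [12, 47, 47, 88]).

[6,6,6,7,7,7,7,8,8,8,9,9,10,10,11,13,13,14,22]

Scan for sites:
  SqiIII (ATAGCG, off=4): starts [2, 15, 138, 169] → cuts [6, 19, 142, 173]
  EstV (GTCTCTT, off=4): starts [53, 61, 99, 109, 159] → cuts [57, 65, 103, 113, 163]
  AzqI (TAAGAAA, off=4): starts [37, 82, 116, 125, 151] → cuts [41, 86, 120, 129, 155]
  NpsII (GTCAT, off=3): starts [45, 76, 94, 133, 176] → cuts [48, 79, 97, 136, 179]

All cut coordinates (distinct, sorted): [6, 19, 41, 48, 57, 65, 79, 86, 97, 103, 113, 120, 129, 136, 142, 155, 163, 173, 179]

Fragment lengths:
  6→19: 13 bp
  19→41: 22 bp
  41→48: 7 bp
  48→57: 9 bp
  57→65: 8 bp
  65→79: 14 bp
  79→86: 7 bp
  86→97: 11 bp
  97→103: 6 bp
  103→113: 10 bp
  113→120: 7 bp
  120→129: 9 bp
  129→136: 7 bp
  136→142: 6 bp
  142→155: 13 bp
  155→163: 8 bp
  163→173: 10 bp
  173→179: 6 bp
  179→6 (wrap): 181-179+6 = 8 bp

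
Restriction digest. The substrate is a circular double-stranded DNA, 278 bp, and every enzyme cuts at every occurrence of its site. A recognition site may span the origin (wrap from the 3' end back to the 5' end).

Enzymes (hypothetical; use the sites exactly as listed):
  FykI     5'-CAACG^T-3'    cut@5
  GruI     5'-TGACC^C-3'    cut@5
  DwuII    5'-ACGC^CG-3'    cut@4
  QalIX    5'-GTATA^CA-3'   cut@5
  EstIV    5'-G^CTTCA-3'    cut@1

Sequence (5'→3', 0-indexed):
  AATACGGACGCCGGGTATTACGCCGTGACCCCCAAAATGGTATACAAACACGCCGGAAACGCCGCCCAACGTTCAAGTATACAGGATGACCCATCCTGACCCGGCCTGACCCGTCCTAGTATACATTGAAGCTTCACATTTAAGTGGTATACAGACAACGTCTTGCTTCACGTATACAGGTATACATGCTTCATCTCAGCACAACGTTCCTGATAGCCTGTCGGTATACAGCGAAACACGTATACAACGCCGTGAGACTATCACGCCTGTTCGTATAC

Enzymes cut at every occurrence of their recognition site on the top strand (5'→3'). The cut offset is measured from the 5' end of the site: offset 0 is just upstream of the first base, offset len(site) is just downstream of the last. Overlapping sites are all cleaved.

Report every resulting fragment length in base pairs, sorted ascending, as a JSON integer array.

Per-enzyme occurrences:
  FykI CAACGT/5: at [66, 155, 201] ⇒ [71, 160, 206]
  GruI TGACCC/5: at [25, 86, 96, 106] ⇒ [30, 91, 101, 111]
  DwuII ACGCCG/4: at [7, 19, 49, 58, 246] ⇒ [11, 23, 53, 62, 250]
  QalIX GTATACA/5: at [39, 76, 118, 146, 171, 179, 223, 239, 272] ⇒ [44, 81, 123, 151, 176, 184, 228, 244, 277]
  EstIV GCTTCA/1: at [130, 164, 187] ⇒ [131, 165, 188]

Pooled cuts: [11, 23, 30, 44, 53, 62, 71, 81, 91, 101, 111, 123, 131, 151, 160, 165, 176, 184, 188, 206, 228, 244, 250, 277]

Fragment lengths:
  11→23: 12 bp
  23→30: 7 bp
  30→44: 14 bp
  44→53: 9 bp
  53→62: 9 bp
  62→71: 9 bp
  71→81: 10 bp
  81→91: 10 bp
  91→101: 10 bp
  101→111: 10 bp
  111→123: 12 bp
  123→131: 8 bp
  131→151: 20 bp
  151→160: 9 bp
  160→165: 5 bp
  165→176: 11 bp
  176→184: 8 bp
  184→188: 4 bp
  188→206: 18 bp
  206→228: 22 bp
  228→244: 16 bp
  244→250: 6 bp
  250→277: 27 bp
  277→11 (wrap): 278-277+11 = 12 bp

[4,5,6,7,8,8,9,9,9,9,10,10,10,10,11,12,12,12,14,16,18,20,22,27]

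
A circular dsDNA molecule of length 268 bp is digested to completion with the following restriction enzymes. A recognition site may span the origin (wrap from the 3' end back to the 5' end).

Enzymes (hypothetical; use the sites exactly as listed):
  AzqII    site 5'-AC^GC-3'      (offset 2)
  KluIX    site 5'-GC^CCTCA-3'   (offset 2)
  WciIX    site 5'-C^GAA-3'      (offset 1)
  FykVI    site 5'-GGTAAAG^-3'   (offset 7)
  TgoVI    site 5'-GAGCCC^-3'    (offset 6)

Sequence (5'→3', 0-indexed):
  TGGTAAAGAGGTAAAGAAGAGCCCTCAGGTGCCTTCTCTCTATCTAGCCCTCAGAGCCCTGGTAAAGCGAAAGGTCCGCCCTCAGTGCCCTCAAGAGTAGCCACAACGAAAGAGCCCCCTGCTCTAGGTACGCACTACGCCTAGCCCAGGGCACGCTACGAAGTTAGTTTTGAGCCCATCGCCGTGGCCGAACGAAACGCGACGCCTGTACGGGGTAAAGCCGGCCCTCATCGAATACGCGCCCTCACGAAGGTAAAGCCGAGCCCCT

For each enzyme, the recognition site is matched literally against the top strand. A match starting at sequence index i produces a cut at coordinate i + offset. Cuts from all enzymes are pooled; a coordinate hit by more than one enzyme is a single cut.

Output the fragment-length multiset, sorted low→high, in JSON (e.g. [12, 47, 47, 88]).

Per-enzyme occurrences:
  AzqII (ACGC, off=2): starts [129, 136, 152, 196, 201, 236] → cuts [131, 138, 154, 198, 203, 238]
  KluIX (GCCCTCA, off=2): starts [20, 46, 77, 86, 223, 240] → cuts [22, 48, 79, 88, 225, 242]
  WciIX (CGAA, off=1): starts [67, 106, 158, 188, 192, 231, 247] → cuts [68, 107, 159, 189, 193, 232, 248]
  FykVI (GGTAAAG, off=7): starts [1, 9, 60, 213, 251] → cuts [8, 16, 67, 220, 258]
  TgoVI (GAGCCC, off=6): starts [18, 53, 111, 171, 260] → cuts [24, 59, 117, 177, 266]

All cut coordinates (distinct, sorted): [8, 16, 22, 24, 48, 59, 67, 68, 79, 88, 107, 117, 131, 138, 154, 159, 177, 189, 193, 198, 203, 220, 225, 232, 238, 242, 248, 258, 266]

Fragments:
  8→16: 8 bp
  16→22: 6 bp
  22→24: 2 bp
  24→48: 24 bp
  48→59: 11 bp
  59→67: 8 bp
  67→68: 1 bp
  68→79: 11 bp
  79→88: 9 bp
  88→107: 19 bp
  107→117: 10 bp
  117→131: 14 bp
  131→138: 7 bp
  138→154: 16 bp
  154→159: 5 bp
  159→177: 18 bp
  177→189: 12 bp
  189→193: 4 bp
  193→198: 5 bp
  198→203: 5 bp
  203→220: 17 bp
  220→225: 5 bp
  225→232: 7 bp
  232→238: 6 bp
  238→242: 4 bp
  242→248: 6 bp
  248→258: 10 bp
  258→266: 8 bp
  266→8 (wrap): 268-266+8 = 10 bp

[1,2,4,4,5,5,5,5,6,6,6,7,7,8,8,8,9,10,10,10,11,11,12,14,16,17,18,19,24]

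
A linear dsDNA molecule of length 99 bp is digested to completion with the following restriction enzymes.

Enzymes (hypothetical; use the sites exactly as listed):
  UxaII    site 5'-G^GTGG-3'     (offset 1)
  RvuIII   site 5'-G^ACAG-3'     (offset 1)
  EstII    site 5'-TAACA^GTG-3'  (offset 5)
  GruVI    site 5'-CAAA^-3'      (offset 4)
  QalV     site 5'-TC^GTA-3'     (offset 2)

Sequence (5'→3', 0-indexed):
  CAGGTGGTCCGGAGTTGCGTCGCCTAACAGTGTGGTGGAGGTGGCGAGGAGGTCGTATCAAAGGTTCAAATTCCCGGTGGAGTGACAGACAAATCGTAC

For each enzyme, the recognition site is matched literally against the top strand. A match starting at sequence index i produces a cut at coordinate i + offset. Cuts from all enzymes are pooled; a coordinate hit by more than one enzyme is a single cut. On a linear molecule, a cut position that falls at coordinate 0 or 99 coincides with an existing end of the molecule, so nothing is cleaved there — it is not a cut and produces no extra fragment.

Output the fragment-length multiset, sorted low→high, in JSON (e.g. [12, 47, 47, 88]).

Scan for sites:
  UxaII (GGTGG, off=1): starts [2, 33, 39, 75] → cuts [3, 34, 40, 76]
  RvuIII (GACAG, off=1): starts [83] → cuts [84]
  EstII (TAACAGTG, off=5): starts [24] → cuts [29]
  GruVI (CAAA, off=4): starts [58, 66, 89] → cuts [62, 70, 93]
  QalV (TCGTA, off=2): starts [52, 93] → cuts [54, 95]

All cut coordinates (distinct, sorted): [3, 29, 34, 40, 54, 62, 70, 76, 84, 93, 95]

Fragments:
  [0,3): 3 bp
  [3,29): 26 bp
  [29,34): 5 bp
  [34,40): 6 bp
  [40,54): 14 bp
  [54,62): 8 bp
  [62,70): 8 bp
  [70,76): 6 bp
  [76,84): 8 bp
  [84,93): 9 bp
  [93,95): 2 bp
  [95,99): 4 bp

[2,3,4,5,6,6,8,8,8,9,14,26]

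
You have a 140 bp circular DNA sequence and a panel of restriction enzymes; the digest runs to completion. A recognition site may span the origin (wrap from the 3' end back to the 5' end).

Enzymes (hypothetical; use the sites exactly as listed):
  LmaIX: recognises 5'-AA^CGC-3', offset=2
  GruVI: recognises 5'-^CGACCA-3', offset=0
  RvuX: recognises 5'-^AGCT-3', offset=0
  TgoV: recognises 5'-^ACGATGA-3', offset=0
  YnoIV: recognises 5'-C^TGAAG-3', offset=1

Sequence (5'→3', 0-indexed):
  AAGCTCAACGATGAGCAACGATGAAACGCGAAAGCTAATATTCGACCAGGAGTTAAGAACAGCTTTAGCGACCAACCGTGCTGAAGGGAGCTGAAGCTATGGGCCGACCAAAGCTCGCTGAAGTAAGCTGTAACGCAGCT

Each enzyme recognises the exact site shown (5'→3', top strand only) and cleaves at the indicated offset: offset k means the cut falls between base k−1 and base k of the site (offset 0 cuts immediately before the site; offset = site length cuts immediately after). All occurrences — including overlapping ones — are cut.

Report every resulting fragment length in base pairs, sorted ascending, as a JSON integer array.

[3,3,3,5,6,6,7,7,7,7,8,8,9,10,10,10,13,18]

Per-enzyme occurrences:
  LmaIX AACGC/2: at [24, 131] ⇒ [26, 133]
  GruVI CGACCA/0: at [42, 68, 104] ⇒ [42, 68, 104]
  RvuX AGCT/0: at [1, 32, 60, 88, 94, 111, 125, 136] ⇒ [1, 32, 60, 88, 94, 111, 125, 136]
  TgoV ACGATGA/0: at [7, 17] ⇒ [7, 17]
  YnoIV CTGAAG/1: at [80, 90, 117] ⇒ [81, 91, 118]

Pooled cuts: [1, 7, 17, 26, 32, 42, 60, 68, 81, 88, 91, 94, 104, 111, 118, 125, 133, 136]

Fragment lengths:
  1→7: 6 bp
  7→17: 10 bp
  17→26: 9 bp
  26→32: 6 bp
  32→42: 10 bp
  42→60: 18 bp
  60→68: 8 bp
  68→81: 13 bp
  81→88: 7 bp
  88→91: 3 bp
  91→94: 3 bp
  94→104: 10 bp
  104→111: 7 bp
  111→118: 7 bp
  118→125: 7 bp
  125→133: 8 bp
  133→136: 3 bp
  136→1 (wrap): 140-136+1 = 5 bp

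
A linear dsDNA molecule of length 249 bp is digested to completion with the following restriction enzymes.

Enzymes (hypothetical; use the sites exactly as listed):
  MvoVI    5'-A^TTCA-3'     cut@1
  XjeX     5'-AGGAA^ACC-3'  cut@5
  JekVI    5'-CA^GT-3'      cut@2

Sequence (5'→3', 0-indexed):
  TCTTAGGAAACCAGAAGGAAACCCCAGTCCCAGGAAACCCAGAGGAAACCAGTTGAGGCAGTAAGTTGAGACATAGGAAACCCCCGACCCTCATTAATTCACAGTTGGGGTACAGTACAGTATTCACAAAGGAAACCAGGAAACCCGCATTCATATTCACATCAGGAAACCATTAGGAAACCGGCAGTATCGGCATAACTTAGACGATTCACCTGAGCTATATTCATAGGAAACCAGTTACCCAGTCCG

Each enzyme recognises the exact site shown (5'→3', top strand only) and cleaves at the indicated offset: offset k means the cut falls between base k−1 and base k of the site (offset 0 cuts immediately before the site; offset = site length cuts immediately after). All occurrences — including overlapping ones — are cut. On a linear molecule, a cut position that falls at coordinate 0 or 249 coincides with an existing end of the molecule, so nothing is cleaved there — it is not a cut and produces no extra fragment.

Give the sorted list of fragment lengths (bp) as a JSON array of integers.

Scan for sites:
  MvoVI ATTCA/1: at [96, 121, 148, 154, 206, 221] ⇒ [97, 122, 149, 155, 207, 222]
  XjeX AGGAAACC/5: at [4, 15, 31, 42, 74, 129, 137, 163, 174, 227] ⇒ [9, 20, 36, 47, 79, 134, 142, 168, 179, 232]
  JekVI CAGT/2: at [24, 49, 58, 101, 112, 117, 184, 234, 242] ⇒ [26, 51, 60, 103, 114, 119, 186, 236, 244]

All cut coordinates (distinct, sorted): [9, 20, 26, 36, 47, 51, 60, 79, 97, 103, 114, 119, 122, 134, 142, 149, 155, 168, 179, 186, 207, 222, 232, 236, 244]

Fragment lengths:
  [0,9): 9 bp
  [9,20): 11 bp
  [20,26): 6 bp
  [26,36): 10 bp
  [36,47): 11 bp
  [47,51): 4 bp
  [51,60): 9 bp
  [60,79): 19 bp
  [79,97): 18 bp
  [97,103): 6 bp
  [103,114): 11 bp
  [114,119): 5 bp
  [119,122): 3 bp
  [122,134): 12 bp
  [134,142): 8 bp
  [142,149): 7 bp
  [149,155): 6 bp
  [155,168): 13 bp
  [168,179): 11 bp
  [179,186): 7 bp
  [186,207): 21 bp
  [207,222): 15 bp
  [222,232): 10 bp
  [232,236): 4 bp
  [236,244): 8 bp
  [244,249): 5 bp

[3,4,4,5,5,6,6,6,7,7,8,8,9,9,10,10,11,11,11,11,12,13,15,18,19,21]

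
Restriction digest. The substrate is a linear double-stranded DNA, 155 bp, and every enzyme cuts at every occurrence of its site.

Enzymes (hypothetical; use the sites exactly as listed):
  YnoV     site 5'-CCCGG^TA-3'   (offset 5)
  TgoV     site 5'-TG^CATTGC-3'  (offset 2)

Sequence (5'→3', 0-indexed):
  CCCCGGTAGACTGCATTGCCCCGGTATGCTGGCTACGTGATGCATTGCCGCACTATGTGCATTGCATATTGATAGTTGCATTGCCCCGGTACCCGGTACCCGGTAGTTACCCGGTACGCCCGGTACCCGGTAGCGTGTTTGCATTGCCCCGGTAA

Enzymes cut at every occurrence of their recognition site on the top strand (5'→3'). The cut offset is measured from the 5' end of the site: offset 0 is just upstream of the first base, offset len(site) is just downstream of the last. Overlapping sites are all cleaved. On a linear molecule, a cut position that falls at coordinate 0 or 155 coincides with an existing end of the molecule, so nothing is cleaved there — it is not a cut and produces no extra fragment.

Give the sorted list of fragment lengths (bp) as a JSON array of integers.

Scan for sites:
  YnoV (CCCGGTA, off=5): starts [1, 19, 84, 91, 98, 109, 118, 125, 147] → cuts [6, 24, 89, 96, 103, 114, 123, 130, 152]
  TgoV (TGCATTGC, off=2): starts [11, 40, 57, 76, 139] → cuts [13, 42, 59, 78, 141]

Pooled cuts: [6, 13, 24, 42, 59, 78, 89, 96, 103, 114, 123, 130, 141, 152]

Fragments:
  [0,6): 6 bp
  [6,13): 7 bp
  [13,24): 11 bp
  [24,42): 18 bp
  [42,59): 17 bp
  [59,78): 19 bp
  [78,89): 11 bp
  [89,96): 7 bp
  [96,103): 7 bp
  [103,114): 11 bp
  [114,123): 9 bp
  [123,130): 7 bp
  [130,141): 11 bp
  [141,152): 11 bp
  [152,155): 3 bp

[3,6,7,7,7,7,9,11,11,11,11,11,17,18,19]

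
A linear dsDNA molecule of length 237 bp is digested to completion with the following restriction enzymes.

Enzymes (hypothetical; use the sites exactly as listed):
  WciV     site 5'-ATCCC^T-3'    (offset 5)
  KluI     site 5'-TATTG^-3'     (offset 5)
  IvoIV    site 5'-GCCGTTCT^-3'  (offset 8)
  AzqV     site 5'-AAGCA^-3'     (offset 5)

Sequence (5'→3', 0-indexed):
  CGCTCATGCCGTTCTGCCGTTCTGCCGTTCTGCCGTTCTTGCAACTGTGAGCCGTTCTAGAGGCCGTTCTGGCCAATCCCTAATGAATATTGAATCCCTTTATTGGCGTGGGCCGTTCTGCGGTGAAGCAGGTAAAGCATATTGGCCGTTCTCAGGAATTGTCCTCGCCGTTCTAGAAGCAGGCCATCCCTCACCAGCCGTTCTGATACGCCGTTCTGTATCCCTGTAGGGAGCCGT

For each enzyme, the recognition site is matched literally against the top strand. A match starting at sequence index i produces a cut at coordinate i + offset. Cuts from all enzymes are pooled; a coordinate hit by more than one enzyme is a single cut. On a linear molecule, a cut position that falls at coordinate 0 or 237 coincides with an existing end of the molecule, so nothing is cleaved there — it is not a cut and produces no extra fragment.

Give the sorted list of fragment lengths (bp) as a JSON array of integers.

Per-enzyme occurrences:
  WciV ATCCCT/5: at [75, 93, 185, 219] ⇒ [80, 98, 190, 224]
  KluI TATTG/5: at [87, 100, 139] ⇒ [92, 105, 144]
  IvoIV GCCGTTCT/8: at [7, 15, 23, 31, 50, 62, 111, 144, 166, 196, 209] ⇒ [15, 23, 31, 39, 58, 70, 119, 152, 174, 204, 217]
  AzqV AAGCA/5: at [125, 134, 176] ⇒ [130, 139, 181]

Pooled cuts: [15, 23, 31, 39, 58, 70, 80, 92, 98, 105, 119, 130, 139, 144, 152, 174, 181, 190, 204, 217, 224]

Fragment lengths:
  [0,15): 15 bp
  [15,23): 8 bp
  [23,31): 8 bp
  [31,39): 8 bp
  [39,58): 19 bp
  [58,70): 12 bp
  [70,80): 10 bp
  [80,92): 12 bp
  [92,98): 6 bp
  [98,105): 7 bp
  [105,119): 14 bp
  [119,130): 11 bp
  [130,139): 9 bp
  [139,144): 5 bp
  [144,152): 8 bp
  [152,174): 22 bp
  [174,181): 7 bp
  [181,190): 9 bp
  [190,204): 14 bp
  [204,217): 13 bp
  [217,224): 7 bp
  [224,237): 13 bp

[5,6,7,7,7,8,8,8,8,9,9,10,11,12,12,13,13,14,14,15,19,22]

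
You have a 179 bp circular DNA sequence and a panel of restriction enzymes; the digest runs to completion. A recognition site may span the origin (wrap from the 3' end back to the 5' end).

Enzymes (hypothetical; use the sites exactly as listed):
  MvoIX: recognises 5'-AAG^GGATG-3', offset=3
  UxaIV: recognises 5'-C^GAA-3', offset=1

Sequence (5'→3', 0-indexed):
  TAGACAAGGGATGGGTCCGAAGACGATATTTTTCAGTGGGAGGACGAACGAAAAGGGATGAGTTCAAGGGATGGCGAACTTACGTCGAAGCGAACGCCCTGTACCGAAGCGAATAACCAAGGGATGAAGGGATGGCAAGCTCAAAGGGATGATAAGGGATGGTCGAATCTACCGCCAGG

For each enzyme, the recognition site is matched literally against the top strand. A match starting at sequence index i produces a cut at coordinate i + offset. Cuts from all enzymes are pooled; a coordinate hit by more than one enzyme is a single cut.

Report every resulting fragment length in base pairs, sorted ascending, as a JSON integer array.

Site scan:
  MvoIX AAGGGATG/3: at [5, 52, 65, 118, 126, 143, 153] ⇒ [8, 55, 68, 121, 129, 146, 156]
  UxaIV CGAA/1: at [17, 44, 48, 74, 85, 90, 104, 109, 163] ⇒ [18, 45, 49, 75, 86, 91, 105, 110, 164]

Pooled cuts: [8, 18, 45, 49, 55, 68, 75, 86, 91, 105, 110, 121, 129, 146, 156, 164]

Fragments:
  8→18: 10 bp
  18→45: 27 bp
  45→49: 4 bp
  49→55: 6 bp
  55→68: 13 bp
  68→75: 7 bp
  75→86: 11 bp
  86→91: 5 bp
  91→105: 14 bp
  105→110: 5 bp
  110→121: 11 bp
  121→129: 8 bp
  129→146: 17 bp
  146→156: 10 bp
  156→164: 8 bp
  164→8 (wrap): 179-164+8 = 23 bp

[4,5,5,6,7,8,8,10,10,11,11,13,14,17,23,27]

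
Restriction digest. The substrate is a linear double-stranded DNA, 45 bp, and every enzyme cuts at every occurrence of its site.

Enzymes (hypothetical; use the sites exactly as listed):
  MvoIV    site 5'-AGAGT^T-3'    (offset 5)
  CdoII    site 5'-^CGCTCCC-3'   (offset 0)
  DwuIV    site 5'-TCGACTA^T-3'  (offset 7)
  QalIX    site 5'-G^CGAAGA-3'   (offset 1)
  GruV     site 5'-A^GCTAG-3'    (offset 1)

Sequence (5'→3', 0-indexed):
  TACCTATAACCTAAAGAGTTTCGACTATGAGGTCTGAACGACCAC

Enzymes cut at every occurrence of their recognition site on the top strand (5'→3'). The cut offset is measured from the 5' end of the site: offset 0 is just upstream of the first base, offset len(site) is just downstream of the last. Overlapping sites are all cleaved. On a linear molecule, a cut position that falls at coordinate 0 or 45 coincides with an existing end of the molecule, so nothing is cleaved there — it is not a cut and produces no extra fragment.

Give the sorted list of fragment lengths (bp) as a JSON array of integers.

Per-enzyme occurrences:
  MvoIV AGAGTT/5: at [14] ⇒ [19]
  CdoII (CGCTCCC, off=0): no sites
  DwuIV TCGACTAT/7: at [20] ⇒ [27]
  QalIX (GCGAAGA, off=1): no sites
  GruV (AGCTAG, off=1): no sites

All cut coordinates (distinct, sorted): [19, 27]

Fragments:
  [0,19): 19 bp
  [19,27): 8 bp
  [27,45): 18 bp

[8,18,19]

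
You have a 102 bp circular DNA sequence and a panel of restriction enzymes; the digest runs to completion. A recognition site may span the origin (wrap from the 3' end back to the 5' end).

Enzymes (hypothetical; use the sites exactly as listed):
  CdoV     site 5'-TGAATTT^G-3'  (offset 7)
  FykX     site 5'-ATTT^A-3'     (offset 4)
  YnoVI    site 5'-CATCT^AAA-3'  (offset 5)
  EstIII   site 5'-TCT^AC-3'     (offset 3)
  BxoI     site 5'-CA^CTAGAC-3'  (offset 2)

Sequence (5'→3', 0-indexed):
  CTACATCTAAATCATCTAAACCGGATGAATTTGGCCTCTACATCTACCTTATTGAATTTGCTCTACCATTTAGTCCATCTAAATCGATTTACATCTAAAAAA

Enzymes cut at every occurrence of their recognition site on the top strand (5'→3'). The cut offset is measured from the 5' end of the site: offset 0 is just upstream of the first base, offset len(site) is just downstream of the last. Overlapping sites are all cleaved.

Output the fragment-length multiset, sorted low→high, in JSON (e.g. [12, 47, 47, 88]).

Site scan:
  CdoV TGAATTTG/7: at [25, 52] ⇒ [32, 59]
  FykX ATTTA/4: at [67, 86] ⇒ [71, 90]
  YnoVI CATCTAAA/5: at [3, 12, 75, 91] ⇒ [8, 17, 80, 96]
  EstIII TCTAC/3: at [36, 42, 61] ⇒ [39, 45, 64]
  BxoI (CACTAGAC, off=2): no sites

Pooled cuts: [8, 17, 32, 39, 45, 59, 64, 71, 80, 90, 96]

Fragment lengths:
  8→17: 9 bp
  17→32: 15 bp
  32→39: 7 bp
  39→45: 6 bp
  45→59: 14 bp
  59→64: 5 bp
  64→71: 7 bp
  71→80: 9 bp
  80→90: 10 bp
  90→96: 6 bp
  96→8 (wrap): 102-96+8 = 14 bp

[5,6,6,7,7,9,9,10,14,14,15]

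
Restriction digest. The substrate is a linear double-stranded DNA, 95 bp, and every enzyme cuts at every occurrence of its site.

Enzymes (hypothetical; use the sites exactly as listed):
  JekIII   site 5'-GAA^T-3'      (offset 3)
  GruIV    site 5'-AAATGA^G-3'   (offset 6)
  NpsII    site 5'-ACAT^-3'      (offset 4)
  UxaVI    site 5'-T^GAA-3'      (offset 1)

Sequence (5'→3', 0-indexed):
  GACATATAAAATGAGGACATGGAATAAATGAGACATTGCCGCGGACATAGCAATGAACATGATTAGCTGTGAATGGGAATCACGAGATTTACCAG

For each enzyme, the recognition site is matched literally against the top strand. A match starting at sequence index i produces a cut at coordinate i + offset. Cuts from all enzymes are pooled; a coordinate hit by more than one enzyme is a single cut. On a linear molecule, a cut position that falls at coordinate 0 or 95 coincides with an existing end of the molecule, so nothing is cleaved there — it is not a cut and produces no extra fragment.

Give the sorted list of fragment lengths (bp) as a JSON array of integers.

[3,4,5,5,6,6,6,6,7,9,10,12,16]

Per-enzyme occurrences:
  JekIII (GAAT, off=3): starts [21, 70, 76] → cuts [24, 73, 79]
  GruIV (AAATGAG, off=6): starts [8, 25] → cuts [14, 31]
  NpsII (ACAT, off=4): starts [1, 16, 32, 44, 56] → cuts [5, 20, 36, 48, 60]
  UxaVI (TGAA, off=1): starts [53, 69] → cuts [54, 70]

All cut coordinates (distinct, sorted): [5, 14, 20, 24, 31, 36, 48, 54, 60, 70, 73, 79]

Fragment lengths:
  [0,5): 5 bp
  [5,14): 9 bp
  [14,20): 6 bp
  [20,24): 4 bp
  [24,31): 7 bp
  [31,36): 5 bp
  [36,48): 12 bp
  [48,54): 6 bp
  [54,60): 6 bp
  [60,70): 10 bp
  [70,73): 3 bp
  [73,79): 6 bp
  [79,95): 16 bp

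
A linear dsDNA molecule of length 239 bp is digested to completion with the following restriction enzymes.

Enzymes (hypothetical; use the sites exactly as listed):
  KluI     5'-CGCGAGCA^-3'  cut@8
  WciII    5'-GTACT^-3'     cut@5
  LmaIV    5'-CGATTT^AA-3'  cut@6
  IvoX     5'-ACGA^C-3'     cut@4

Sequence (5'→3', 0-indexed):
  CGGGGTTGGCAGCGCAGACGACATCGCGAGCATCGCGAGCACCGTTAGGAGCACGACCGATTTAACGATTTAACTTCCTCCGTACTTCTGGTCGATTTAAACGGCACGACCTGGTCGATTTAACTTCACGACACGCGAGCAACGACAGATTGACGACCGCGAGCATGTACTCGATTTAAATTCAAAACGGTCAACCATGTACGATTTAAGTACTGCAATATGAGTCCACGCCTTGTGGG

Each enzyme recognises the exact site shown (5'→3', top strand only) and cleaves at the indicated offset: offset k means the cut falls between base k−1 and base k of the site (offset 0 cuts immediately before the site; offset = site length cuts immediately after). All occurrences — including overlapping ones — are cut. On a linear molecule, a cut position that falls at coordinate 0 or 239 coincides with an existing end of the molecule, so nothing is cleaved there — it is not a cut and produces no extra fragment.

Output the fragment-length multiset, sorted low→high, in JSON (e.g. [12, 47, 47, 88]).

Site scan:
  KluI CGCGAGCA/8: at [24, 33, 133, 157] ⇒ [32, 41, 141, 165]
  WciII GTACT/5: at [81, 166, 209] ⇒ [86, 171, 214]
  LmaIV CGATTTAA/6: at [57, 65, 92, 115, 171, 201] ⇒ [63, 71, 98, 121, 177, 207]
  IvoX ACGAC/4: at [17, 52, 105, 127, 141, 152] ⇒ [21, 56, 109, 131, 145, 156]

Pooled cuts: [21, 32, 41, 56, 63, 71, 86, 98, 109, 121, 131, 141, 145, 156, 165, 171, 177, 207, 214]

Fragments:
  [0,21): 21 bp
  [21,32): 11 bp
  [32,41): 9 bp
  [41,56): 15 bp
  [56,63): 7 bp
  [63,71): 8 bp
  [71,86): 15 bp
  [86,98): 12 bp
  [98,109): 11 bp
  [109,121): 12 bp
  [121,131): 10 bp
  [131,141): 10 bp
  [141,145): 4 bp
  [145,156): 11 bp
  [156,165): 9 bp
  [165,171): 6 bp
  [171,177): 6 bp
  [177,207): 30 bp
  [207,214): 7 bp
  [214,239): 25 bp

[4,6,6,7,7,8,9,9,10,10,11,11,11,12,12,15,15,21,25,30]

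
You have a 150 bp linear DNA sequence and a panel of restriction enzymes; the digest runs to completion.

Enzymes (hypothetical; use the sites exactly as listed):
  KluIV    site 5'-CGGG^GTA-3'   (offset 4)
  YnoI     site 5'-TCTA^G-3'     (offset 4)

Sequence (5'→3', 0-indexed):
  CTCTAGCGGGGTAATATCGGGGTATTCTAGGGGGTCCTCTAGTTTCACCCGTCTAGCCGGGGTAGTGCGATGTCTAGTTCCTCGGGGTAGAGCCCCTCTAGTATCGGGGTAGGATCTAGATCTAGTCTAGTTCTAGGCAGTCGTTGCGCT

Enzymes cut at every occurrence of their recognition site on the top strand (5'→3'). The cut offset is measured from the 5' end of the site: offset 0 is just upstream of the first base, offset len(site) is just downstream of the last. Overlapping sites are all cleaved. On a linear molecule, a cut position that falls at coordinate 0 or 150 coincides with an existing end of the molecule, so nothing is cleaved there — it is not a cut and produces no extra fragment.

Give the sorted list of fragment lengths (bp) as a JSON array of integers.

Site scan:
  KluIV (CGGGGTA, off=4): starts [6, 17, 57, 82, 104] → cuts [10, 21, 61, 86, 108]
  YnoI (TCTAG, off=4): starts [1, 25, 37, 51, 72, 96, 114, 120, 125, 131] → cuts [5, 29, 41, 55, 76, 100, 118, 124, 129, 135]

Pooled cuts: [5, 10, 21, 29, 41, 55, 61, 76, 86, 100, 108, 118, 124, 129, 135]

Fragment lengths:
  [0,5): 5 bp
  [5,10): 5 bp
  [10,21): 11 bp
  [21,29): 8 bp
  [29,41): 12 bp
  [41,55): 14 bp
  [55,61): 6 bp
  [61,76): 15 bp
  [76,86): 10 bp
  [86,100): 14 bp
  [100,108): 8 bp
  [108,118): 10 bp
  [118,124): 6 bp
  [124,129): 5 bp
  [129,135): 6 bp
  [135,150): 15 bp

[5,5,5,6,6,6,8,8,10,10,11,12,14,14,15,15]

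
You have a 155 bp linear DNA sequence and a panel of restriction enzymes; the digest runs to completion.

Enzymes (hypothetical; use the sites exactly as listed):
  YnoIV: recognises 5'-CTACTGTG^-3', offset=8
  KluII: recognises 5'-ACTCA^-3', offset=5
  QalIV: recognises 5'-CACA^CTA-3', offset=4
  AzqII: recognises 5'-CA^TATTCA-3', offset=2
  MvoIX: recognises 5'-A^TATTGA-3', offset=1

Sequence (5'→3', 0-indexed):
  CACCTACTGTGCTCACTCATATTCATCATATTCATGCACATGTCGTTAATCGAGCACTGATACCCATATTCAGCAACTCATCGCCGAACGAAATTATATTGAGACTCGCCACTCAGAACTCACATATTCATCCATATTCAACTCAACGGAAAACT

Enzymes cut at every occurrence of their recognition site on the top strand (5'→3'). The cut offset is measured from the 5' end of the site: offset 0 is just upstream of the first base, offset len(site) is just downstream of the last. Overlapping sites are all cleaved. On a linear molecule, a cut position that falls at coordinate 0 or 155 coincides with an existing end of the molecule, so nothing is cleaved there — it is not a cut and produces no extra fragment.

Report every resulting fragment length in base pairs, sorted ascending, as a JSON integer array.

Site scan:
  YnoIV CTACTGTG/8: at [3] ⇒ [11]
  KluII ACTCA/5: at [14, 75, 110, 117, 140] ⇒ [19, 80, 115, 122, 145]
  QalIV (CACACTA, off=4): no sites
  AzqII CATATTCA/2: at [17, 26, 64, 122, 132] ⇒ [19, 28, 66, 124, 134]
  MvoIX ATATTGA/1: at [95] ⇒ [96]

All cut coordinates (distinct, sorted): [11, 19, 28, 66, 80, 96, 115, 122, 124, 134, 145]

Fragment lengths:
  [0,11): 11 bp
  [11,19): 8 bp
  [19,28): 9 bp
  [28,66): 38 bp
  [66,80): 14 bp
  [80,96): 16 bp
  [96,115): 19 bp
  [115,122): 7 bp
  [122,124): 2 bp
  [124,134): 10 bp
  [134,145): 11 bp
  [145,155): 10 bp

[2,7,8,9,10,10,11,11,14,16,19,38]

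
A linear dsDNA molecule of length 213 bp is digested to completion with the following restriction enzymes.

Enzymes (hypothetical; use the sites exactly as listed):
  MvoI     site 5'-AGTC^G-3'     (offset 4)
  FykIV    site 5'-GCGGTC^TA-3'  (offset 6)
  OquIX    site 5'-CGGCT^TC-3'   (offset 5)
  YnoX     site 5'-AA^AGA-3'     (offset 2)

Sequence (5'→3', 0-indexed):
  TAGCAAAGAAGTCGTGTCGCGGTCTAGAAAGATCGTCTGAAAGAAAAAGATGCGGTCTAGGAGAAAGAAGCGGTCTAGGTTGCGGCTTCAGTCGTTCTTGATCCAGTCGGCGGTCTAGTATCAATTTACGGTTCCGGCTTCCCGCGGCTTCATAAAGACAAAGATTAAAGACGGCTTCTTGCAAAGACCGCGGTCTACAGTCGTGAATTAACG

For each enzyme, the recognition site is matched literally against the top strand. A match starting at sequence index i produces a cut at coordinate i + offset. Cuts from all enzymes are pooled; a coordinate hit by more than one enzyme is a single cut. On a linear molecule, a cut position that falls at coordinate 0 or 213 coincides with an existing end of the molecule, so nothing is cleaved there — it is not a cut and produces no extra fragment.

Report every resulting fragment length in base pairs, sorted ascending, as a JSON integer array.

[5,6,6,6,6,6,7,7,7,7,8,8,8,10,10,10,11,11,11,12,12,15,24]

Scan for sites:
  MvoI AGTCG/4: at [9, 89, 104, 198] ⇒ [13, 93, 108, 202]
  FykIV GCGGTCTA/6: at [18, 51, 69, 109, 189] ⇒ [24, 57, 75, 115, 195]
  OquIX CGGCTTC/5: at [82, 134, 144, 171] ⇒ [87, 139, 149, 176]
  YnoX AAAGA/2: at [4, 27, 39, 45, 63, 153, 159, 166, 182] ⇒ [6, 29, 41, 47, 65, 155, 161, 168, 184]

All cut coordinates (distinct, sorted): [6, 13, 24, 29, 41, 47, 57, 65, 75, 87, 93, 108, 115, 139, 149, 155, 161, 168, 176, 184, 195, 202]

Fragments:
  [0,6): 6 bp
  [6,13): 7 bp
  [13,24): 11 bp
  [24,29): 5 bp
  [29,41): 12 bp
  [41,47): 6 bp
  [47,57): 10 bp
  [57,65): 8 bp
  [65,75): 10 bp
  [75,87): 12 bp
  [87,93): 6 bp
  [93,108): 15 bp
  [108,115): 7 bp
  [115,139): 24 bp
  [139,149): 10 bp
  [149,155): 6 bp
  [155,161): 6 bp
  [161,168): 7 bp
  [168,176): 8 bp
  [176,184): 8 bp
  [184,195): 11 bp
  [195,202): 7 bp
  [202,213): 11 bp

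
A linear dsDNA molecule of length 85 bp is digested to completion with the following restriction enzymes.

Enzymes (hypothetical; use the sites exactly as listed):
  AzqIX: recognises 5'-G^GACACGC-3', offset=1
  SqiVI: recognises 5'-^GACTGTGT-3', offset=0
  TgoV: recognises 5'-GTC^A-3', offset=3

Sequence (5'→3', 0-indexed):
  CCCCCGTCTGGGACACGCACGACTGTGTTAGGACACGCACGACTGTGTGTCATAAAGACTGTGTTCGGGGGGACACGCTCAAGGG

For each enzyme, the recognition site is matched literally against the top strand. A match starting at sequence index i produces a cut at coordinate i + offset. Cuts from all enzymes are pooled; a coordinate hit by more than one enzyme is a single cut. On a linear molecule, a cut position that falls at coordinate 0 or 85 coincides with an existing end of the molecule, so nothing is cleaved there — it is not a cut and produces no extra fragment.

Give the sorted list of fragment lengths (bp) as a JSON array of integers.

[5,9,9,11,11,11,14,15]

Per-enzyme occurrences:
  AzqIX (GGACACGC, off=1): starts [10, 30, 70] → cuts [11, 31, 71]
  SqiVI (GACTGTGT, off=0): starts [20, 40, 56] → cuts [20, 40, 56]
  TgoV (GTCA, off=3): starts [48] → cuts [51]

All cut coordinates (distinct, sorted): [11, 20, 31, 40, 51, 56, 71]

Fragments:
  [0,11): 11 bp
  [11,20): 9 bp
  [20,31): 11 bp
  [31,40): 9 bp
  [40,51): 11 bp
  [51,56): 5 bp
  [56,71): 15 bp
  [71,85): 14 bp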